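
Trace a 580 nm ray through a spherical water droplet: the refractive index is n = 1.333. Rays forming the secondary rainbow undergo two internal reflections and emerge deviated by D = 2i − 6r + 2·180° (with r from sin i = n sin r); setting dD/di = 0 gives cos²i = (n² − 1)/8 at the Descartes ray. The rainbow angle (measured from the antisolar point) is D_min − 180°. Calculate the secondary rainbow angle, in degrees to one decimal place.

cos²i = (1.77689 − 1)/8 = 0.09711; i = arccos(0.31163) = 71.843°.
sin r = sin 71.843°/1.333 = 0.71283; r = 45.466°.
D_min = 2·71.843° − 6·45.466° + 360° = 230.891°.
Rainbow angle = D_min − 180° = 50.891°.

50.9°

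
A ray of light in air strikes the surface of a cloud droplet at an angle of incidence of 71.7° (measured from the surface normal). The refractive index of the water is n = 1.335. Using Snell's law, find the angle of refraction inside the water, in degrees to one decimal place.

Snell: sin θ_r = sin θ_i / n = sin 71.7° / 1.335 = 0.9494 / 1.335 = 0.7112.
θ_r = arcsin(0.7112) = 45.33°.

45.3°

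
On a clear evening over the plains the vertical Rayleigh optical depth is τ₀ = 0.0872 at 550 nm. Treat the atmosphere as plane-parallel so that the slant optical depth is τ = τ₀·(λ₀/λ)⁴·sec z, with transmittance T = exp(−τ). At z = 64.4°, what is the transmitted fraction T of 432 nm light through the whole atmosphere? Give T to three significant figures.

0.588

sec 64.4° = 2.3144.
τ = 0.0872 × (550/432)⁴ × 2.3144 = 0.0872 × 2.6273 × 2.3144 = 0.5302.
T = exp(−0.5302) = 0.5885.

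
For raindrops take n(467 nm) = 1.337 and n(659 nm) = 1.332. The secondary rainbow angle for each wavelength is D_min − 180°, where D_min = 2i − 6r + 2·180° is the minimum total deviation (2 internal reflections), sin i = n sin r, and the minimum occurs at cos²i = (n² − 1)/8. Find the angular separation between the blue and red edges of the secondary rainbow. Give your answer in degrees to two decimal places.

At 467 nm (n = 1.337): cos²i = 0.09845 → i = 71.714°, r = 45.249°, D_min = 231.934°, rainbow angle = 51.934°.
At 659 nm (n = 1.332): cos²i = 0.09678 → i = 71.875°, r = 45.520°, D_min = 230.628°, rainbow angle = 50.628°.
Angular width = |51.934° − 50.628°| = 1.305°.

1.31°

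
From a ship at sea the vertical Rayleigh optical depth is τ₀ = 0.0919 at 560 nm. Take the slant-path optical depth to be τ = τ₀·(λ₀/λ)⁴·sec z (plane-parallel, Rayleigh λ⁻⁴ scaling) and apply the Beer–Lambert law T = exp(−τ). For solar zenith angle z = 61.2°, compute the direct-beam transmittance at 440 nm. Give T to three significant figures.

0.606

sec 61.2° = 2.0757.
τ = 0.0919 × (560/440)⁴ × 2.0757 = 0.0919 × 2.6239 × 2.0757 = 0.5005.
T = exp(−0.5005) = 0.6062.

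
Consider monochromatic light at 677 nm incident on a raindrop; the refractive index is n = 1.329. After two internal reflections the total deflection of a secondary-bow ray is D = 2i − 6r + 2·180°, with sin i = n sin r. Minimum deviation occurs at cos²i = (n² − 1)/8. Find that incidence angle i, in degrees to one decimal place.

72.0°

cos²i = (1.329² − 1)/8 = (1.76624 − 1)/8 = 0.09578.
cos i = 0.30948, so i = 71.972°.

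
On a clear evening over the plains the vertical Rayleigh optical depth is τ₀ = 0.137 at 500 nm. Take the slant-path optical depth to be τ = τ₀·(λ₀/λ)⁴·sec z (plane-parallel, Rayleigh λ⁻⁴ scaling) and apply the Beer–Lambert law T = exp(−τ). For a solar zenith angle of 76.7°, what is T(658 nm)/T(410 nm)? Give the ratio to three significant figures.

3.06

Airmass: sec 76.7° = 4.3469.
τ(658 nm) = 0.137 × (500/658)⁴ × 4.3469 = 0.137 × 0.3334 × 4.3469 = 0.1986.
τ(410 nm) = 0.137 × (500/410)⁴ × 4.3469 = 0.137 × 2.2118 × 4.3469 = 1.3172.
T(658)/T(410) = exp(τ_B − τ_A) = exp(1.1186) = 3.0606.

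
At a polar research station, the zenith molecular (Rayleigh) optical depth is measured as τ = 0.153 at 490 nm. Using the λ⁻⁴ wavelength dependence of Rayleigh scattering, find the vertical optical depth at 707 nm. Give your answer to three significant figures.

0.0353

τ(707 nm) = τ(490 nm) × (490/707)⁴ = 0.153 × (0.6931)⁴ = 0.153 × 0.2307 = 0.0353.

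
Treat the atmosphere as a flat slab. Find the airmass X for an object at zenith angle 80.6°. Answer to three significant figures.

6.12

X = sec z = 1/cos 80.6° = 1/0.1633 = 6.1227.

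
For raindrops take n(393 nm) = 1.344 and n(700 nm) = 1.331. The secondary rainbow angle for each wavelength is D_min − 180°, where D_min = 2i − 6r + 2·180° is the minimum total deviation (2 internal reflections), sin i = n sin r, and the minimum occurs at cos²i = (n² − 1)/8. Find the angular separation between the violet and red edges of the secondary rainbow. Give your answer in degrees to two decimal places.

3.37°

At 393 nm (n = 1.344): cos²i = 0.10079 → i = 71.490°, r = 44.874°, D_min = 233.733°, rainbow angle = 53.733°.
At 700 nm (n = 1.331): cos²i = 0.09645 → i = 71.907°, r = 45.575°, D_min = 230.365°, rainbow angle = 50.365°.
Angular width = |53.733° − 50.365°| = 3.368°.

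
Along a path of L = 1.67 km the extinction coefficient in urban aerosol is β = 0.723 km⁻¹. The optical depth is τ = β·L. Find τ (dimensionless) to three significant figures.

τ = β·L = 0.723 × 1.67 = 1.2074.

1.21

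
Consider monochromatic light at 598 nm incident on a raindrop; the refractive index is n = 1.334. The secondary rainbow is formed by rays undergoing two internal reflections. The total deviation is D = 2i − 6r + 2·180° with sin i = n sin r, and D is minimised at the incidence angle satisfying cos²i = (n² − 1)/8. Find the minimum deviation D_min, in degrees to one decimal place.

231.2°

cos²i = (1.77956 − 1)/8 = 0.09744; i = arccos(0.31216) = 71.810°.
sin r = sin 71.810°/1.334 = 0.71217; r = 45.411°.
D_min = 2·71.810° − 6·45.411° + 360° = 231.153°.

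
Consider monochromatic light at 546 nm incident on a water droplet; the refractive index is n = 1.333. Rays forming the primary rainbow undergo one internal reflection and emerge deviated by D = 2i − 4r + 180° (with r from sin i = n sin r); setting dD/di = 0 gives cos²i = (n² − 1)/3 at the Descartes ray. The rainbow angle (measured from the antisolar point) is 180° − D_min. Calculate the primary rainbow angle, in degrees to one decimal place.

cos²i = (1.77689 − 1)/3 = 0.25896; i = arccos(0.50888) = 59.410°.
sin r = sin 59.410°/1.333 = 0.64579; r = 40.225°.
D_min = 2·59.410° − 4·40.225° + 180° = 137.922°.
Rainbow angle = 180° − D_min = 42.078°.

42.1°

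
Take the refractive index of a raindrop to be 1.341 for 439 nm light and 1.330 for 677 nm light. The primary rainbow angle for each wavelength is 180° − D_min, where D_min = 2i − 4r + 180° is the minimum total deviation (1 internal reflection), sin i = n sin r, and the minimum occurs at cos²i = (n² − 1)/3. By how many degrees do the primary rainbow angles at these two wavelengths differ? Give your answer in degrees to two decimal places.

At 439 nm (n = 1.341): cos²i = 0.26609 → i = 58.946°, r = 39.705°, D_min = 139.071°, rainbow angle = 40.929°.
At 677 nm (n = 1.330): cos²i = 0.25630 → i = 59.585°, r = 40.422°, D_min = 137.484°, rainbow angle = 42.516°.
Angular width = |40.929° − 42.516°| = 1.588°.

1.59°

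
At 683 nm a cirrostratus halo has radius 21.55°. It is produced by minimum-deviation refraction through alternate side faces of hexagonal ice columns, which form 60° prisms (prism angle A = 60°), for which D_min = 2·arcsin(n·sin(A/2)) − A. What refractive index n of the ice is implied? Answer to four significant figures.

Rearranging: n = sin((D_min + A)/2) / sin(A/2).
(D_min + A)/2 = (21.55° + 60°)/2 = 40.775°.
n = sin 40.775° / sin 30° = 0.6531 / 0.5000 = 1.3062.

1.306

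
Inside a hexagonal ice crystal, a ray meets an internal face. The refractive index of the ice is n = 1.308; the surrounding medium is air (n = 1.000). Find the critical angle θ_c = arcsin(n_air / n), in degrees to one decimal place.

sin θ_c = n_air / n = 1.000 / 1.308 = 0.7645.
θ_c = arcsin(0.7645) = 49.86°.

49.9°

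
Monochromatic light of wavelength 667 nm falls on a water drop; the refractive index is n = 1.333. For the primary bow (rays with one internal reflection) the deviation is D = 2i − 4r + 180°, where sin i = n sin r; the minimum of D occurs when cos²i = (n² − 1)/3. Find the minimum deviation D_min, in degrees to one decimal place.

137.9°

cos²i = (1.77689 − 1)/3 = 0.25896; i = arccos(0.50888) = 59.410°.
sin r = sin 59.410°/1.333 = 0.64579; r = 40.225°.
D_min = 2·59.410° − 4·40.225° + 180° = 137.922°.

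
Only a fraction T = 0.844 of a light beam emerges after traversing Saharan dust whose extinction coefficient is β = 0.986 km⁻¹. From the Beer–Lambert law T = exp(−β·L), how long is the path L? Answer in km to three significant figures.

Beer–Lambert: T = exp(−βL) ⇒ L = −ln(T)/β = −ln(0.844)/0.986 = 0.1696/0.986 = 0.172 km.

0.172 km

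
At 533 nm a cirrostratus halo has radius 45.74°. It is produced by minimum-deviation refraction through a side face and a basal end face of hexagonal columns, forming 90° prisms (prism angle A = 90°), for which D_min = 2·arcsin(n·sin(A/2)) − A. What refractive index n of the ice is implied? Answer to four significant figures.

1.310

Rearranging: n = sin((D_min + A)/2) / sin(A/2).
(D_min + A)/2 = (45.74° + 90°)/2 = 67.870°.
n = sin 67.870° / sin 45° = 0.9263 / 0.7071 = 1.3100.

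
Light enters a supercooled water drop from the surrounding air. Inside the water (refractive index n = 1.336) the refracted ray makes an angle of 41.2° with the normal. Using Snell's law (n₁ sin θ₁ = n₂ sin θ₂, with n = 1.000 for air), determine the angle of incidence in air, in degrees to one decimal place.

61.6°

Snell: sin θ_i = n · sin θ_r = 1.336 × sin 41.2° = 1.336 × 0.6587 = 0.8800.
θ_i = arcsin(0.8800) = 61.64°.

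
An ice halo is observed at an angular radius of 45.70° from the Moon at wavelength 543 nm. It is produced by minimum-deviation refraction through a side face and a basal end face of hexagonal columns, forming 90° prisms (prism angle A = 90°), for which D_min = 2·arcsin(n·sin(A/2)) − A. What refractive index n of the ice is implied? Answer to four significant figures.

1.310

Rearranging: n = sin((D_min + A)/2) / sin(A/2).
(D_min + A)/2 = (45.70° + 90°)/2 = 67.850°.
n = sin 67.850° / sin 45° = 0.9262 / 0.7071 = 1.3098.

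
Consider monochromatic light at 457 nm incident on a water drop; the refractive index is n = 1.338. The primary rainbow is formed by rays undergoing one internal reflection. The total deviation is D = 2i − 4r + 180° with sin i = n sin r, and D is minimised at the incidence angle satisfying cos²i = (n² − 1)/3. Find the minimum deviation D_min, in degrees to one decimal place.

cos²i = (1.79024 − 1)/3 = 0.26341; i = arccos(0.51324) = 59.120°.
sin r = sin 59.120°/1.338 = 0.64144; r = 39.899°.
D_min = 2·59.120° − 4·39.899° + 180° = 138.643°.

138.6°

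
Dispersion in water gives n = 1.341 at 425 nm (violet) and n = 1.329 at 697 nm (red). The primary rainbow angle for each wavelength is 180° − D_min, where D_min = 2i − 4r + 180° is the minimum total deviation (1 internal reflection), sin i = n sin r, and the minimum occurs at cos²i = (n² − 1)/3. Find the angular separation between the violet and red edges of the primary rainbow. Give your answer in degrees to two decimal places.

At 425 nm (n = 1.341): cos²i = 0.26609 → i = 58.946°, r = 39.705°, D_min = 139.071°, rainbow angle = 40.929°.
At 697 nm (n = 1.329): cos²i = 0.25541 → i = 59.643°, r = 40.487°, D_min = 137.337°, rainbow angle = 42.663°.
Angular width = |40.929° − 42.663°| = 1.735°.

1.73°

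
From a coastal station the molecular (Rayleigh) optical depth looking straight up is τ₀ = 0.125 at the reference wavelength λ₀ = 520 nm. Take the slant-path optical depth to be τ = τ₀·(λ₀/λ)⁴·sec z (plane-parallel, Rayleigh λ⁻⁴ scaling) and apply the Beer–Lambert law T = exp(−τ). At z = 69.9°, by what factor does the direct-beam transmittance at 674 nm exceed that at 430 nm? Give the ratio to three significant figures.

1.91

Airmass: sec 69.9° = 2.9099.
τ(674 nm) = 0.125 × (520/674)⁴ × 2.9099 = 0.125 × 0.3543 × 2.9099 = 0.1289.
τ(430 nm) = 0.125 × (520/430)⁴ × 2.9099 = 0.125 × 2.1386 × 2.9099 = 0.7779.
T(674)/T(430) = exp(τ_B − τ_A) = exp(0.6490) = 1.9137.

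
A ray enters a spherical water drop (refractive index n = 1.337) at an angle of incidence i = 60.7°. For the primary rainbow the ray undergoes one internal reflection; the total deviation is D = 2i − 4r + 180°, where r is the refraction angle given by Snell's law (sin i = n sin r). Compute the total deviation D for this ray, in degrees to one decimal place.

sin r = sin 60.7° / 1.337 = 0.8721/1.337 = 0.6523; r = 40.71°.
D = 2·60.7° − 4·40.71° + 180° = 121.40° − 162.85° + 180° = 138.55°.

138.6°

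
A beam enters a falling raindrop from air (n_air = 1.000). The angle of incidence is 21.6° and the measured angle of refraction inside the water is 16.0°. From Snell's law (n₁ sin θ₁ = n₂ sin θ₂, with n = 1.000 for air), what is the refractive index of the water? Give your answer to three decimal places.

n = sin θ_i / sin θ_r = sin 21.6° / sin 16.0° = 0.3681 / 0.2756 = 1.3355.

1.336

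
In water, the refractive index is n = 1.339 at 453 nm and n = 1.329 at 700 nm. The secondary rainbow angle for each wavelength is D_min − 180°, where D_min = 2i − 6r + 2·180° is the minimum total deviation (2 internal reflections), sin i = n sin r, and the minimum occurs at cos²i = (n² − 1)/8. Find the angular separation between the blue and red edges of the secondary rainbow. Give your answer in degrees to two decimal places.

At 453 nm (n = 1.339): cos²i = 0.09912 → i = 71.650°, r = 45.141°, D_min = 232.451°, rainbow angle = 52.451°.
At 700 nm (n = 1.329): cos²i = 0.09578 → i = 71.972°, r = 45.685°, D_min = 229.837°, rainbow angle = 49.837°.
Angular width = |52.451° − 49.837°| = 2.614°.

2.61°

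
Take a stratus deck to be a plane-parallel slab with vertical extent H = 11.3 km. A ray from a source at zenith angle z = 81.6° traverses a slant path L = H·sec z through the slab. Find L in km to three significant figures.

77.4 km

sec z = 1/cos 81.6° = 6.8454.
L = 11.3 × 6.8454 = 77.353 km.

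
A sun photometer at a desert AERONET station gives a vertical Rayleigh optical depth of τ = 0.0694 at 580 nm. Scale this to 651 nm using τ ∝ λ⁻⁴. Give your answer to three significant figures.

0.0437

τ(651 nm) = τ(580 nm) × (580/651)⁴ = 0.0694 × (0.8909)⁴ = 0.0694 × 0.6301 = 0.0437.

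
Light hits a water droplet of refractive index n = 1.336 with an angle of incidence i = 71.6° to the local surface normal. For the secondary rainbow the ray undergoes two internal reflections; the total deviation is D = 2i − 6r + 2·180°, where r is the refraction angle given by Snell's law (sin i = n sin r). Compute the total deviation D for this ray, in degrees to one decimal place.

sin r = sin 71.6° / 1.336 = 0.9489/1.336 = 0.7102; r = 45.25°.
D = 2·71.6° − 6·45.25° + 2·180° = 143.20° − 271.52° + 360° = 231.68°.

231.7°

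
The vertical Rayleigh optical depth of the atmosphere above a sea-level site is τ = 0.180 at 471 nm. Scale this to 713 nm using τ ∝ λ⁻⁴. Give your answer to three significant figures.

τ(713 nm) = τ(471 nm) × (471/713)⁴ = 0.180 × (0.6606)⁴ = 0.180 × 0.1904 = 0.0343.

0.0343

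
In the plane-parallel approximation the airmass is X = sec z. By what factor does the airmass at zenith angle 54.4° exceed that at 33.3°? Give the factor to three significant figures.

1.44

X(54.4°)/X(33.3°) = sec 54.4° / sec 33.3° = cos 33.3° / cos 54.4° = 0.8358/0.5821 = 1.4358.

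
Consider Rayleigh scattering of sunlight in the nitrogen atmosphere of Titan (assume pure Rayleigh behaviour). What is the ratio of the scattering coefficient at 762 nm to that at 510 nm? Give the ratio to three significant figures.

Rayleigh scattering ∝ λ⁻⁴, so the ratio of coefficients is the inverse fourth power of the wavelength ratio.
σ(762)/σ(510) = (510/762)⁴ = (0.6693)⁴ = 0.2007.

0.201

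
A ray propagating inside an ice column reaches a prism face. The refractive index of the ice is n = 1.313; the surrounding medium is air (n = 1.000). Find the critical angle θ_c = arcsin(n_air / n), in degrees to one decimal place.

sin θ_c = n_air / n = 1.000 / 1.313 = 0.7616.
θ_c = arcsin(0.7616) = 49.61°.

49.6°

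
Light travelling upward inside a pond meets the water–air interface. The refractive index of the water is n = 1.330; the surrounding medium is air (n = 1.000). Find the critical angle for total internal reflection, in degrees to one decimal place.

sin θ_c = n_air / n = 1.000 / 1.330 = 0.7519.
θ_c = arcsin(0.7519) = 48.75°.

48.8°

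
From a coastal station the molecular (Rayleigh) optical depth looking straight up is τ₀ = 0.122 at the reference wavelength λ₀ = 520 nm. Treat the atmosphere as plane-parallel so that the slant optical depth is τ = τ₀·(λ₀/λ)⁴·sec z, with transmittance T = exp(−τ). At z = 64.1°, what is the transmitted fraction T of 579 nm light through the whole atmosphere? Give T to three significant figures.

sec 64.1° = 2.2894.
τ = 0.122 × (520/579)⁴ × 2.2894 = 0.122 × 0.6506 × 2.2894 = 0.1817.
T = exp(−0.1817) = 0.8338.

0.834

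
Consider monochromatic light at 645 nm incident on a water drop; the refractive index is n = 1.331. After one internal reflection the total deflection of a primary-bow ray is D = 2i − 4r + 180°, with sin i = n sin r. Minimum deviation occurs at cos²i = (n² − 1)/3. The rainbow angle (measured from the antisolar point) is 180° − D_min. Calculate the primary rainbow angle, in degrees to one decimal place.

42.4°

cos²i = (1.77156 − 1)/3 = 0.25719; i = arccos(0.50714) = 59.527°.
sin r = sin 59.527°/1.331 = 0.64753; r = 40.356°.
D_min = 2·59.527° − 4·40.356° + 180° = 137.630°.
Rainbow angle = 180° − D_min = 42.370°.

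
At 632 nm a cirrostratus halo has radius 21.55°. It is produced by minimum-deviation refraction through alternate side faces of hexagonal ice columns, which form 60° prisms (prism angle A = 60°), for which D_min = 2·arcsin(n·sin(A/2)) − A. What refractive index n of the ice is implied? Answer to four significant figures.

Rearranging: n = sin((D_min + A)/2) / sin(A/2).
(D_min + A)/2 = (21.55° + 60°)/2 = 40.775°.
n = sin 40.775° / sin 30° = 0.6531 / 0.5000 = 1.3062.

1.306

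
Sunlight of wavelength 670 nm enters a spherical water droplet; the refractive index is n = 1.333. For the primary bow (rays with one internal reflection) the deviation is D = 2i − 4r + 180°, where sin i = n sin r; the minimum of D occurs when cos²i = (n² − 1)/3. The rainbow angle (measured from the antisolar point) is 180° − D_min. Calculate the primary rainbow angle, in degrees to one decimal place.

cos²i = (1.77689 − 1)/3 = 0.25896; i = arccos(0.50888) = 59.410°.
sin r = sin 59.410°/1.333 = 0.64579; r = 40.225°.
D_min = 2·59.410° − 4·40.225° + 180° = 137.922°.
Rainbow angle = 180° − D_min = 42.078°.

42.1°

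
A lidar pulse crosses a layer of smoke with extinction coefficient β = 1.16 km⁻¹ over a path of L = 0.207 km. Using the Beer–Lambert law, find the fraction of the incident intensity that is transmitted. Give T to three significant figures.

τ = β·L = 1.16 × 0.207 = 0.2401.
T = exp(−0.2401) = 0.7865.

0.787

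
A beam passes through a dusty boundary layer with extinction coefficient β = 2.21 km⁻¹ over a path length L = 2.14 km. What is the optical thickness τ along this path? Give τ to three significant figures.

4.73

τ = β·L = 2.21 × 2.14 = 4.7294.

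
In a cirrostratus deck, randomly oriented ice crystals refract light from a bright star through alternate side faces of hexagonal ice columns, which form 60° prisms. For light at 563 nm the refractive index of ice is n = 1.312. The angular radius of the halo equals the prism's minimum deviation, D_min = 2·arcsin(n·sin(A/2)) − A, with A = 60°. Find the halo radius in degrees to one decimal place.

n·sin(A/2) = 1.312 × sin 30° = 1.312 × 0.5000 = 0.6560.
D_min = 2·arcsin(0.6560) − 60° = 2 × 40.996° − 60° = 21.991°.

22.0°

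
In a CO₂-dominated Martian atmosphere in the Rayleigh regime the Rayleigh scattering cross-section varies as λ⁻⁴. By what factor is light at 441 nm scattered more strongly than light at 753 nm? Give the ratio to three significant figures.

Rayleigh scattering ∝ λ⁻⁴, so the ratio of coefficients is the inverse fourth power of the wavelength ratio.
σ(441)/σ(753) = (753/441)⁴ = (1.7075)⁴ = 8.5.

8.50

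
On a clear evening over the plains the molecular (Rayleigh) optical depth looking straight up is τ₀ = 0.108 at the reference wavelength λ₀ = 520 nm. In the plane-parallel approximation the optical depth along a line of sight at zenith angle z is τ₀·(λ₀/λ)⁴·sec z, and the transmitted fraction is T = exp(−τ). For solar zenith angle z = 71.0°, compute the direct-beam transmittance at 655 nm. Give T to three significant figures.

sec 71.0° = 3.0716.
τ = 0.108 × (520/655)⁴ × 3.0716 = 0.108 × 0.3972 × 3.0716 = 0.1318.
T = exp(−0.1318) = 0.8765.

0.877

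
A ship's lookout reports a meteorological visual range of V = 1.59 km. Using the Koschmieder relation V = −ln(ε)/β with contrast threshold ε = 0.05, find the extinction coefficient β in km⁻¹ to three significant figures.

β = −ln(0.05) / V = 2.996 / 1.59 = 1.8841 km⁻¹.

1.88 km⁻¹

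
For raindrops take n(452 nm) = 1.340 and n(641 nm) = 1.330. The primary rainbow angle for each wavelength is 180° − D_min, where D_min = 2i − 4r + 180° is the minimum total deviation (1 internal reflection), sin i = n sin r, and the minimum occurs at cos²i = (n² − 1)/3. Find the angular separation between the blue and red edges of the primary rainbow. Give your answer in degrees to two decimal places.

At 452 nm (n = 1.340): cos²i = 0.26520 → i = 59.004°, r = 39.770°, D_min = 138.929°, rainbow angle = 41.071°.
At 641 nm (n = 1.330): cos²i = 0.25630 → i = 59.585°, r = 40.422°, D_min = 137.484°, rainbow angle = 42.516°.
Angular width = |41.071° − 42.516°| = 1.445°.

1.45°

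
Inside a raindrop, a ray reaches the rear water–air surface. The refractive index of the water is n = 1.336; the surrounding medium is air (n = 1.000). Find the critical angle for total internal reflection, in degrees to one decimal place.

sin θ_c = n_air / n = 1.000 / 1.336 = 0.7485.
θ_c = arcsin(0.7485) = 48.46°.

48.5°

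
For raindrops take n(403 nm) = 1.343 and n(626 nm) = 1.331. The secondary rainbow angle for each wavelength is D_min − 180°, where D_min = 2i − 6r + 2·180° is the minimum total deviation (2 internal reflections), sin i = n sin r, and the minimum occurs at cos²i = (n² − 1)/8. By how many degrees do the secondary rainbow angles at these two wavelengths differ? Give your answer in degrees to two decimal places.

3.11°

At 403 nm (n = 1.343): cos²i = 0.10046 → i = 71.522°, r = 44.928°, D_min = 233.478°, rainbow angle = 53.478°.
At 626 nm (n = 1.331): cos²i = 0.09645 → i = 71.907°, r = 45.575°, D_min = 230.365°, rainbow angle = 50.365°.
Angular width = |53.478° − 50.365°| = 3.113°.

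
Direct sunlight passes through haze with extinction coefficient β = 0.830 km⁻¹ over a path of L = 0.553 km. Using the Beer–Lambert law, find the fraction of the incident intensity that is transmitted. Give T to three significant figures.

0.632

τ = β·L = 0.830 × 0.553 = 0.4590.
T = exp(−0.4590) = 0.6319.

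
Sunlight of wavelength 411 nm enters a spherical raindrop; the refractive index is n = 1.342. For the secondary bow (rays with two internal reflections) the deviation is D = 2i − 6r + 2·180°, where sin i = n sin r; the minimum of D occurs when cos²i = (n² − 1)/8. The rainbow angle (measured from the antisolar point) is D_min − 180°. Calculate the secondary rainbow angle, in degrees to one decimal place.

cos²i = (1.80096 − 1)/8 = 0.10012; i = arccos(0.31642) = 71.554°.
sin r = sin 71.554°/1.342 = 0.70687; r = 44.981°.
D_min = 2·71.554° − 6·44.981° + 360° = 233.222°.
Rainbow angle = D_min − 180° = 53.222°.

53.2°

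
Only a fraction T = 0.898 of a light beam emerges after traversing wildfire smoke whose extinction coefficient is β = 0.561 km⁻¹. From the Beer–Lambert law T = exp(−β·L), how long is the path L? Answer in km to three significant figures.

0.192 km

Beer–Lambert: T = exp(−βL) ⇒ L = −ln(T)/β = −ln(0.898)/0.561 = 0.1076/0.561 = 0.1918 km.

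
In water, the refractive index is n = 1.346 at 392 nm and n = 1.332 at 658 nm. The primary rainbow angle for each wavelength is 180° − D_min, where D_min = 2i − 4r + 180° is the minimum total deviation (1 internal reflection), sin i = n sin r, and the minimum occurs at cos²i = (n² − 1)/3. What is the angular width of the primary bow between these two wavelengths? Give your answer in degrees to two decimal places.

2.00°

At 392 nm (n = 1.346): cos²i = 0.27057 → i = 58.657°, r = 39.384°, D_min = 139.775°, rainbow angle = 40.225°.
At 658 nm (n = 1.332): cos²i = 0.25807 → i = 59.469°, r = 40.290°, D_min = 137.776°, rainbow angle = 42.224°.
Angular width = |40.225° − 42.224°| = 1.999°.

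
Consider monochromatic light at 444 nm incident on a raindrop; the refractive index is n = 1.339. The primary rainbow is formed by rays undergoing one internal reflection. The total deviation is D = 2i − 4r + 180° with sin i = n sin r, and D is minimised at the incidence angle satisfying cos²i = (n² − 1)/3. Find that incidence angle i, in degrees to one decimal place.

59.1°

cos²i = (1.339² − 1)/3 = (1.79292 − 1)/3 = 0.26431.
cos i = 0.51411, so i = 59.062°.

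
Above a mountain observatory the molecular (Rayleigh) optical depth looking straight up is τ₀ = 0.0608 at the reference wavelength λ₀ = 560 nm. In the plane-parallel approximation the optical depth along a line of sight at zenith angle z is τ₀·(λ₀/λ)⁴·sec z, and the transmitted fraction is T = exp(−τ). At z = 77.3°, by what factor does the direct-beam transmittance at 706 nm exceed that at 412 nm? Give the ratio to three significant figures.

2.30

Airmass: sec 77.3° = 4.5486.
τ(706 nm) = 0.0608 × (560/706)⁴ × 4.5486 = 0.0608 × 0.3959 × 4.5486 = 0.1095.
τ(412 nm) = 0.0608 × (560/412)⁴ × 4.5486 = 0.0608 × 3.4132 × 4.5486 = 0.9439.
T(706)/T(412) = exp(τ_B − τ_A) = exp(0.8345) = 2.3036.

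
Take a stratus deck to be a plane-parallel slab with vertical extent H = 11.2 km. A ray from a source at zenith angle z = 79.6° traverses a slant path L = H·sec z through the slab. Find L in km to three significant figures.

62.0 km

sec z = 1/cos 79.6° = 5.5396.
L = 11.2 × 5.5396 = 62.043 km.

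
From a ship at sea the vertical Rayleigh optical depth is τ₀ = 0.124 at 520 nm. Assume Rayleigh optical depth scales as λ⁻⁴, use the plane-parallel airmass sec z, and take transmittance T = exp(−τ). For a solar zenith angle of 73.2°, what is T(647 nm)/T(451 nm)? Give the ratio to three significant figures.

Airmass: sec 73.2° = 3.4598.
τ(647 nm) = 0.124 × (520/647)⁴ × 3.4598 = 0.124 × 0.4172 × 3.4598 = 0.1790.
τ(451 nm) = 0.124 × (520/451)⁴ × 3.4598 = 0.124 × 1.7673 × 3.4598 = 0.7582.
T(647)/T(451) = exp(τ_B − τ_A) = exp(0.5792) = 1.7846.

1.78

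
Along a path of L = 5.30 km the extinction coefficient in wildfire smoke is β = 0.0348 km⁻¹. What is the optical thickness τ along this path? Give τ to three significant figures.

τ = β·L = 0.0348 × 5.30 = 0.1844.

0.184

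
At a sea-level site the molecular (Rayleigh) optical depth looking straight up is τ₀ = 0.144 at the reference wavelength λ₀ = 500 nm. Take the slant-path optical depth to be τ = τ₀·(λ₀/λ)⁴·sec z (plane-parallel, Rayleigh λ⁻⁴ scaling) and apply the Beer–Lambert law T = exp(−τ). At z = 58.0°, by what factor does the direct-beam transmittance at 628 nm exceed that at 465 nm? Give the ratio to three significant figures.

1.29

Airmass: sec 58.0° = 1.8871.
τ(628 nm) = 0.144 × (500/628)⁴ × 1.8871 = 0.144 × 0.4018 × 1.8871 = 0.1092.
τ(465 nm) = 0.144 × (500/465)⁴ × 1.8871 = 0.144 × 1.3368 × 1.8871 = 0.3633.
T(628)/T(465) = exp(τ_B − τ_A) = exp(0.2541) = 1.2893.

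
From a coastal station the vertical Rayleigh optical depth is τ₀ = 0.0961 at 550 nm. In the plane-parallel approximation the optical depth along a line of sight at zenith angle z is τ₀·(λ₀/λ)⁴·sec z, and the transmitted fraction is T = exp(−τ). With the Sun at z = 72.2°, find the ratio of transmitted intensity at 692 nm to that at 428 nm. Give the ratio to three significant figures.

Airmass: sec 72.2° = 3.2712.
τ(692 nm) = 0.0961 × (550/692)⁴ × 3.2712 = 0.0961 × 0.3990 × 3.2712 = 0.1254.
τ(428 nm) = 0.0961 × (550/428)⁴ × 3.2712 = 0.0961 × 2.7269 × 3.2712 = 0.8573.
T(692)/T(428) = exp(τ_B − τ_A) = exp(0.7318) = 2.0788.

2.08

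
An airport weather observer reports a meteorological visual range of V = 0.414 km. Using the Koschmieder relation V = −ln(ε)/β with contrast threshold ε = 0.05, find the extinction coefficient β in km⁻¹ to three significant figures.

7.24 km⁻¹

β = −ln(0.05) / V = 2.996 / 0.414 = 7.2361 km⁻¹.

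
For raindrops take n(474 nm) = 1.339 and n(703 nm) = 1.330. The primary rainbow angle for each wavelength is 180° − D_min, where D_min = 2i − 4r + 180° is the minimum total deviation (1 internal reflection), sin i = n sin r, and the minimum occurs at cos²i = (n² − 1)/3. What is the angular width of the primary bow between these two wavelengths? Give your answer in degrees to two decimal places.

At 474 nm (n = 1.339): cos²i = 0.26431 → i = 59.062°, r = 39.834°, D_min = 138.786°, rainbow angle = 41.214°.
At 703 nm (n = 1.330): cos²i = 0.25630 → i = 59.585°, r = 40.422°, D_min = 137.484°, rainbow angle = 42.516°.
Angular width = |41.214° − 42.516°| = 1.303°.

1.30°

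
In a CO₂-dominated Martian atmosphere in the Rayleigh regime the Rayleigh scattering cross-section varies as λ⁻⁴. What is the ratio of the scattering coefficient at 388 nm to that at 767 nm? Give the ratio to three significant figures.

15.3

Rayleigh scattering ∝ λ⁻⁴, so the ratio of coefficients is the inverse fourth power of the wavelength ratio.
σ(388)/σ(767) = (767/388)⁴ = (1.9768)⁴ = 15.27.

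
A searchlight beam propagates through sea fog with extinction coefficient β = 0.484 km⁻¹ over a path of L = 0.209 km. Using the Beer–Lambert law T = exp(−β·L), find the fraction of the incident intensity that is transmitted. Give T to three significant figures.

τ = β·L = 0.484 × 0.209 = 0.1012.
T = exp(−0.1012) = 0.9038.

0.904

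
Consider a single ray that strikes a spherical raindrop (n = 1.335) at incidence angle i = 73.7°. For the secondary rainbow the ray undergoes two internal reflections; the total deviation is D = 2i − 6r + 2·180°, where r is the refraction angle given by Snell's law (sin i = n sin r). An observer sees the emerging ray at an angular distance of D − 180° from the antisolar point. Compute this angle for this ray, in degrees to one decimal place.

sin r = sin 73.7° / 1.335 = 0.9598/1.335 = 0.7190; r = 45.97°.
D = 2·73.7° − 6·45.97° + 2·180° = 147.40° − 275.81° + 360° = 231.59°.
Angle from antisolar point = D − 180° = 51.59°.

51.6°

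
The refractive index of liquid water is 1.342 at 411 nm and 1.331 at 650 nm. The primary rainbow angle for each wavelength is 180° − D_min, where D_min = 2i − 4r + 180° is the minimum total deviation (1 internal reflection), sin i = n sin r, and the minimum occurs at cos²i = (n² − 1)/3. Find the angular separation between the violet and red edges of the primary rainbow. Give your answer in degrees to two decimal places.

At 411 nm (n = 1.342): cos²i = 0.26699 → i = 58.888°, r = 39.641°, D_min = 139.213°, rainbow angle = 40.787°.
At 650 nm (n = 1.331): cos²i = 0.25719 → i = 59.527°, r = 40.356°, D_min = 137.630°, rainbow angle = 42.370°.
Angular width = |40.787° − 42.370°| = 1.583°.

1.58°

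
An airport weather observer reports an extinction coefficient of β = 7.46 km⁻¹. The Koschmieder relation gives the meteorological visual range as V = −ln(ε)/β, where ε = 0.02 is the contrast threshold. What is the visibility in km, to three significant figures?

0.524 km

V = −ln(0.02) / 7.46 = 3.912 / 7.46 = 0.5244 km.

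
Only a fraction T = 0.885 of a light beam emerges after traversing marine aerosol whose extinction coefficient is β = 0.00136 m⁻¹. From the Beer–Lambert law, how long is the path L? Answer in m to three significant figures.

89.8 m

Beer–Lambert: T = exp(−βL) ⇒ L = −ln(T)/β = −ln(0.885)/0.00136 = 0.1222/0.00136 = 89.83 m.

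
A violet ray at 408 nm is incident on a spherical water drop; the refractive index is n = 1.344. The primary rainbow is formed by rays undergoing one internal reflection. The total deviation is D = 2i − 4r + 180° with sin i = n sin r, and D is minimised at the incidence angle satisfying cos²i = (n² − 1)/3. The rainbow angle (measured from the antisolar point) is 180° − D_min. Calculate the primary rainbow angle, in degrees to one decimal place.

40.5°

cos²i = (1.80634 − 1)/3 = 0.26878; i = arccos(0.51844) = 58.772°.
sin r = sin 58.772°/1.344 = 0.63625; r = 39.512°.
D_min = 2·58.772° − 4·39.512° + 180° = 139.495°.
Rainbow angle = 180° − D_min = 40.505°.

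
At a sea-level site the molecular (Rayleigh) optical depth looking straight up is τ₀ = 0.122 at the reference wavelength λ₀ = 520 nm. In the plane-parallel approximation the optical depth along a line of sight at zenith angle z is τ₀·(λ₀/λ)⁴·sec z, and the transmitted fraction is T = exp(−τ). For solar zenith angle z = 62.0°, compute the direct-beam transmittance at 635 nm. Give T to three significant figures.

sec 62.0° = 2.1301.
τ = 0.122 × (520/635)⁴ × 2.1301 = 0.122 × 0.4497 × 2.1301 = 0.1169.
T = exp(−0.1169) = 0.8897.

0.890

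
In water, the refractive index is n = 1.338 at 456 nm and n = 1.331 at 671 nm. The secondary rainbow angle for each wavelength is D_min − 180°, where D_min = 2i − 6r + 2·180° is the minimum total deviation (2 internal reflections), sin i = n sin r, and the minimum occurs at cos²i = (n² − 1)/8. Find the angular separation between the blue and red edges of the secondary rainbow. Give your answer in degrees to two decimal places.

At 456 nm (n = 1.338): cos²i = 0.09878 → i = 71.682°, r = 45.195°, D_min = 232.193°, rainbow angle = 52.193°.
At 671 nm (n = 1.331): cos²i = 0.09645 → i = 71.907°, r = 45.575°, D_min = 230.365°, rainbow angle = 50.365°.
Angular width = |52.193° − 50.365°| = 1.828°.

1.83°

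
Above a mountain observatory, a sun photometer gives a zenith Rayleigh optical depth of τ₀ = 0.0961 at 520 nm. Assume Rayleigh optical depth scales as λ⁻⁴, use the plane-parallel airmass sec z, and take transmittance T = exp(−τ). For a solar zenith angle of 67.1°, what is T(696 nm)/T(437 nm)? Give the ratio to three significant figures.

Airmass: sec 67.1° = 2.5699.
τ(696 nm) = 0.0961 × (520/696)⁴ × 2.5699 = 0.0961 × 0.3116 × 2.5699 = 0.0770.
τ(437 nm) = 0.0961 × (520/437)⁴ × 2.5699 = 0.0961 × 2.0049 × 2.5699 = 0.4951.
T(696)/T(437) = exp(τ_B − τ_A) = exp(0.4182) = 1.5192.

1.52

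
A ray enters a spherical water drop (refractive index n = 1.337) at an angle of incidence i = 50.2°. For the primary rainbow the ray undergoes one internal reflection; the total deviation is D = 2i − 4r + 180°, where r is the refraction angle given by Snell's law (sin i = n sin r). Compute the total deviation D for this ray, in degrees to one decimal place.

sin r = sin 50.2° / 1.337 = 0.7683/1.337 = 0.5746; r = 35.07°.
D = 2·50.2° − 4·35.07° + 180° = 100.40° − 140.30° + 180° = 140.10°.

140.1°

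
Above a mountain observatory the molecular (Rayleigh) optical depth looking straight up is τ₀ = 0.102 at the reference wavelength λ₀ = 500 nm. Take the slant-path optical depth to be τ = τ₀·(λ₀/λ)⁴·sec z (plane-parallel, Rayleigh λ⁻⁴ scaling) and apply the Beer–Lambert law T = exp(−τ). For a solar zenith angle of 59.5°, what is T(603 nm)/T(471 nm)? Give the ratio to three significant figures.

1.17

Airmass: sec 59.5° = 1.9703.
τ(603 nm) = 0.102 × (500/603)⁴ × 1.9703 = 0.102 × 0.4727 × 1.9703 = 0.0950.
τ(471 nm) = 0.102 × (500/471)⁴ × 1.9703 = 0.102 × 1.2700 × 1.9703 = 0.2552.
T(603)/T(471) = exp(τ_B − τ_A) = exp(0.1602) = 1.1738.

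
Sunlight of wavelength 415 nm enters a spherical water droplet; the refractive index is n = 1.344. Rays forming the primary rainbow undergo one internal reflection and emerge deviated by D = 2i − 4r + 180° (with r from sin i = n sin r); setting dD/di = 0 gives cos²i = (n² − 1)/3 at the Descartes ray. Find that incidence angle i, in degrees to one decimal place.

cos²i = (1.344² − 1)/3 = (1.80634 − 1)/3 = 0.26878.
cos i = 0.51844, so i = 58.772°.

58.8°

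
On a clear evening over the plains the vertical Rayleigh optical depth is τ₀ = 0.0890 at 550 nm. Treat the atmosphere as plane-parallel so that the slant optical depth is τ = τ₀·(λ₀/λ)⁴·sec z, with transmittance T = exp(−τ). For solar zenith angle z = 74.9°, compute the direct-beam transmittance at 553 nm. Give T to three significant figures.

sec 74.9° = 3.8387.
τ = 0.0890 × (550/553)⁴ × 3.8387 = 0.0890 × 0.9785 × 3.8387 = 0.3343.
T = exp(−0.3343) = 0.7158.

0.716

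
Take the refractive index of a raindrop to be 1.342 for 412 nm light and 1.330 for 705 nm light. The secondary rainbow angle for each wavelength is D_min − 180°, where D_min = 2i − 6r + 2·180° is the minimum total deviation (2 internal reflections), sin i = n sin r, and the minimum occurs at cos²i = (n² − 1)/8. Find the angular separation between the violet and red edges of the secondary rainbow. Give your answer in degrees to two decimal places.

3.12°

At 412 nm (n = 1.342): cos²i = 0.10012 → i = 71.554°, r = 44.981°, D_min = 233.222°, rainbow angle = 53.222°.
At 705 nm (n = 1.330): cos²i = 0.09611 → i = 71.940°, r = 45.630°, D_min = 230.101°, rainbow angle = 50.101°.
Angular width = |53.222° − 50.101°| = 3.121°.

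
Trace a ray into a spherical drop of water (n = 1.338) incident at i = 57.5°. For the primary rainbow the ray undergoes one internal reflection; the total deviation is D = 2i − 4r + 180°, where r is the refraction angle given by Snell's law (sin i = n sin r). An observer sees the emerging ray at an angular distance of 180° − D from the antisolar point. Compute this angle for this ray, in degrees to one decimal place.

sin r = sin 57.5° / 1.338 = 0.8434/1.338 = 0.6303; r = 39.08°.
D = 2·57.5° − 4·39.08° + 180° = 115.00° − 156.30° + 180° = 138.70°.
Angle from antisolar point = 180° − D = 41.30°.

41.3°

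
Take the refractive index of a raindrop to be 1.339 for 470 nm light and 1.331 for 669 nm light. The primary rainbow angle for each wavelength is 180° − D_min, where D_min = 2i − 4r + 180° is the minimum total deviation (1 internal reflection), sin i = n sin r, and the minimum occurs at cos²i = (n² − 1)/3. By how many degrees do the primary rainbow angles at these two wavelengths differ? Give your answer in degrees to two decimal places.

1.16°

At 470 nm (n = 1.339): cos²i = 0.26431 → i = 59.062°, r = 39.834°, D_min = 138.786°, rainbow angle = 41.214°.
At 669 nm (n = 1.331): cos²i = 0.25719 → i = 59.527°, r = 40.356°, D_min = 137.630°, rainbow angle = 42.370°.
Angular width = |41.214° − 42.370°| = 1.156°.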